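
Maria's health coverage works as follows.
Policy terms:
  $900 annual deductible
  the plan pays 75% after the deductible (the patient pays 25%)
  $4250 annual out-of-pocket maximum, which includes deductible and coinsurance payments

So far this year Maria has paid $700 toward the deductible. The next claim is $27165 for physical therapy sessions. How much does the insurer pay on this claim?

$23615

Deductible still to meet: $900 − $700 = $200.
After the $200 deductible portion, $27165 − $200 = $26965 is subject to coinsurance.
Coinsurance: $26965 × 25% = $6741.25.
That puts the patient's cost at $200 + $6741.25 = $6941.25 before any cap.
That would bring total out-of-pocket to $7641.25, past the $4250 cap. The patient is capped at $4250 − $700 = $3550 on this claim.
The insurer covers the remainder: $27165 − $3550 = $23615.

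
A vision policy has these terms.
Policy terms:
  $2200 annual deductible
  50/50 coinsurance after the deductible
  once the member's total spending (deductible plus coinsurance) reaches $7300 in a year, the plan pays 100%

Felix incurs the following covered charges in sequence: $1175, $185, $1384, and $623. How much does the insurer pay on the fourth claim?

#1 ($1175): entire amount goes to the deductible. Member pays $1175; OOP now $1175. Insurer: $1175 − $1175 = $0.
#2 ($185): entire amount goes to the deductible. Member pays $185; OOP now $1360. Plan pays $185 − $185 = $0.
#3 ($1384): $840 to deductible, leaving $544; 50% of $544 = $272. Cost to member: $1112. OOP to date $2472. Plan pays $1384 − $1112 = $272.
#4 ($623): deductible already satisfied, so member's share is 50% × $623 = $311.50. Member pays $311.50; OOP now $2783.50. Insurer: $623 − $311.50 = $311.50.

$311.50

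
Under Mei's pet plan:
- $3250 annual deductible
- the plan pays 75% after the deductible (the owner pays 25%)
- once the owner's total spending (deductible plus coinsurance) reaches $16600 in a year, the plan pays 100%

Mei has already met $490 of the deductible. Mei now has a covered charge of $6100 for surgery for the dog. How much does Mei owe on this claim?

$3595

Remaining deductible: $3250 − $490 = $2760.
After the $2760 deductible portion, $6100 − $2760 = $3340 is subject to coinsurance.
25% of $3340 = $835 falls to the owner.
That puts the owner's cost at $2760 + $835 = $3595 before any cap.
Year-to-date out-of-pocket becomes $490 + $3595 = $4085, still under the $16600 maximum, so no cap applies.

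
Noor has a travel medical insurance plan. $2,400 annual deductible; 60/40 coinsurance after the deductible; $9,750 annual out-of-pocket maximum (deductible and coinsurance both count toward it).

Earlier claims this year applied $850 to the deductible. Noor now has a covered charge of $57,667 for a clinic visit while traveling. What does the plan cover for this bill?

$48,767

Remaining deductible: $2,400 − $850 = $1,550.
The remaining $56,117 (= $57,667 − $1,550) moves to coinsurance.
Traveler's 40% share of $56,117 is $22,446.80.
That puts the traveler's cost at $1,550 + $22,446.80 = $23,996.80 before any cap.
Year-to-date out-of-pocket would reach $850 + $23,996.80 = $24,846.80, above the $9,750 maximum, so the traveler pays only $9,750 − $850 = $8,900.
Insurer pays the balance: $57,667 − $8,900 = $48,767.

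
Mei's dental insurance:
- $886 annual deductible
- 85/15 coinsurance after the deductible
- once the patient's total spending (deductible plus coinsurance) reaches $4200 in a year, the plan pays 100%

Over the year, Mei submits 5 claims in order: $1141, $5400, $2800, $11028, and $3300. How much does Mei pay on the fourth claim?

Claim 1 ($1141): $886 to deductible, leaving $255; coinsurance $255 × 15% = $38.25. Patient owes $924.25 (running OOP $924.25).
Claim 2 ($5400): 15% coinsurance on $5400 = $810. Patient pays $810; OOP now $1734.25.
Claim 3 ($2800): deductible met; 15% of $2800 = $420. Cost to patient: $420. OOP to date $2154.25.
Claim 4 ($11028): deductible already satisfied, so patient's share is 15% × $11028 = $1654.20. Patient pays $1654.20; OOP now $3808.45.

$1654.20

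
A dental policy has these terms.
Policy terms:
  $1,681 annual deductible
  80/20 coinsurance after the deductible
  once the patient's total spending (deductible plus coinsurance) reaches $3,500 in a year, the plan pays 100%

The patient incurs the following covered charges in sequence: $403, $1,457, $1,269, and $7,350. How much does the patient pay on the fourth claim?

$1,470

Claim 1 — $403: entire amount goes to the deductible. Patient owes $403 (running OOP $403).
Claim 2 — $1,457: deductible takes $1,278, $179 remains; patient's 20% is $35.80. Cost to patient: $1,313.80. OOP to date $1,716.80.
Claim 3 — $1,269: 20% coinsurance on $1,269 = $253.80. Patient owes $253.80 (running OOP $1,970.60).
Claim 4 — $7,350: 20% coinsurance on $7,350 = $1,470. Cost to patient: $1,470. OOP to date $3,440.60.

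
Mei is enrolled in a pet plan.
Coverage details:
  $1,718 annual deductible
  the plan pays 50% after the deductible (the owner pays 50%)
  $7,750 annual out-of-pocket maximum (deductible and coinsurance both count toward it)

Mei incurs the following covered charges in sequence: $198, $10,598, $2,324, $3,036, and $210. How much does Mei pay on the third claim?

#1 ($198): entire amount goes to the deductible. Owner owes $198 (running OOP $198).
#2 ($10,598): $1,520 to deductible, leaving $9,078; 50% of $9,078 = $4,539. Owner pays $6,059; OOP now $6,257.
#3 ($2,324): deductible met; 50% of $2,324 = $1,162. Owner owes $1,162 (running OOP $7,419).

$1,162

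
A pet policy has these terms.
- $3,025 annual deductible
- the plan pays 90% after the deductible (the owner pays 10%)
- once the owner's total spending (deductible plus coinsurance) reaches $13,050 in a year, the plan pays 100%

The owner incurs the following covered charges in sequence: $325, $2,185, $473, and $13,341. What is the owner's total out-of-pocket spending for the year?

$4,354.90

Claim 1 ($325): fully absorbed by the deductible. Cost to owner: $325. OOP to date $325.
Claim 2 ($2,185): entire amount goes to the deductible. Owner pays $2,185; OOP now $2,510.
Claim 3 ($473): fully absorbed by the deductible. Cost to owner: $473. OOP to date $2,983.
Claim 4 ($13,341): deductible takes $42, $13,299 remains; owner's 10% is $1,329.90. Owner owes $1,371.90 (running OOP $4,354.90).
Summing the owner's payments: $325 + $2,185 + $473 + $1,371.90 = $4,354.90.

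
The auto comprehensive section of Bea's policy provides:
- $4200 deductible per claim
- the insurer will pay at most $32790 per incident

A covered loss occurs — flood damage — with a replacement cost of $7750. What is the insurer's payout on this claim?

Subtract the deductible: $7750 − $4200 = $3550.
$3550 ≤ $32790, so the limit doesn't bind; insurer pays $3550.

$3550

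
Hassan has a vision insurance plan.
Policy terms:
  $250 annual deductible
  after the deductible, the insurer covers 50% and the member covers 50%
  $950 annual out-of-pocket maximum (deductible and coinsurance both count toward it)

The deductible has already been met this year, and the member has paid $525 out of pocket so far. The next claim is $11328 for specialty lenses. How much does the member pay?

The deductible is already satisfied, so the full bill goes to coinsurance.
Coinsurance: $11328 × 50% = $5664.
Year-to-date out-of-pocket would reach $525 + $5664 = $6189, above the $950 maximum, so the member pays only $950 − $525 = $425.

$425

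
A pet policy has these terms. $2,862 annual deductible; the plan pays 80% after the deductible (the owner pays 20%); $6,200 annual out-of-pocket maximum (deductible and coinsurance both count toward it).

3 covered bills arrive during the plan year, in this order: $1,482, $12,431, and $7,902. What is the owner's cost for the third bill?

#1 ($1,482): fully absorbed by the deductible. Owner pays $1,482; OOP now $1,482.
#2 ($12,431): deductible takes $1,380, $11,051 remains; owner's 20% is $2,210.20. Owner pays $3,590.20; OOP now $5,072.20.
#3 ($7,902): deductible already satisfied, so owner's share is 20% × $7,902 = $1,580.40. Adding that to $5,072.20 gives $6,652.60, past the $6,200 cap; owner pays only $6,200 − $5,072.20 = $1,127.80.

$1,127.80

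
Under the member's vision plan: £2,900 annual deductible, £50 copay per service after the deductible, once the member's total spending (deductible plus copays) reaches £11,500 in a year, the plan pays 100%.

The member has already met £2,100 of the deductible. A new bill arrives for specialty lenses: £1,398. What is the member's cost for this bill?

Remaining deductible: £2,900 − £2,100 = £800.
The remaining £598 (= £1,398 − £800) moves to the copay.
Copay on this service: £50.
Member responsibility before any cap: £800 + £50 = £850.
Cumulative spending £2,100 + £850 = £2,950 stays under the £11,500 maximum.

£850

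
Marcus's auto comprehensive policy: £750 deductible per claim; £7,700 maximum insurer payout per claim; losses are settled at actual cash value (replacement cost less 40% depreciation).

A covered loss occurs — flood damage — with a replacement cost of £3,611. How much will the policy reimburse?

At 40% depreciation, ACV = £3,611 − £1,444.40 = £2,166.60.
Subtract the deductible: £2,166.60 − £750 = £1,416.60.
£1,416.60 ≤ £7,700, so the limit doesn't bind; insurer pays £1,416.60.

£1,416.60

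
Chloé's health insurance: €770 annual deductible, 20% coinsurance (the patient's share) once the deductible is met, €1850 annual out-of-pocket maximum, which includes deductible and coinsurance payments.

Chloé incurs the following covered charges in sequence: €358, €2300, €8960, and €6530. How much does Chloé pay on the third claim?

Claim 1 — €358: fully absorbed by the deductible. Cost to patient: €358. OOP to date €358.
Claim 2 — €2300: deductible takes €412, €1888 remains; patient's 20% is €377.60. Patient pays €789.60; OOP now €1147.60.
Claim 3 — €8960: 20% coinsurance on €8960 = €1792. Adding that to €1147.60 gives €2939.60, past the €1850 cap; patient pays only €1850 − €1147.60 = €702.40.

€702.40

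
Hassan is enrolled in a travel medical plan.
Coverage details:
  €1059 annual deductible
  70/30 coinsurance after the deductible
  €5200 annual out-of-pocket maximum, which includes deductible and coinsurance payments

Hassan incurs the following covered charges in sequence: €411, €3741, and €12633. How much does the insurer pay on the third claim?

Claim 1 — €411: fully absorbed by the deductible. Cost to traveler: €411. OOP to date €411. Plan pays €411 − €411 = €0.
Claim 2 — €3741: €648 finishes the deductible; €3093 goes to coinsurance; traveler's 30% is €927.90. Cost to traveler: €1575.90. OOP to date €1986.90. Insurer: €3741 − €1575.90 = €2165.10.
Claim 3 — €12633: deductible already satisfied, so traveler's share is 30% × €12633 = €3789.90. OOP would hit €5776.80 > €5200, so the cap limits the traveler to €5200 − €1986.90 = €3213.10. Insurer: €12633 − €3213.10 = €9419.90.

€9419.90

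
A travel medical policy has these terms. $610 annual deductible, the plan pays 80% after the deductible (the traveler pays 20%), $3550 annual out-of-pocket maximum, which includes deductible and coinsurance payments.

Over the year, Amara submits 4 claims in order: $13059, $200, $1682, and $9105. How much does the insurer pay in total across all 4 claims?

$20496

#1 ($13059): deductible takes $610, $12449 remains; 20% of $12449 = $2489.80. Cost to traveler: $3099.80. OOP to date $3099.80. Insurer: $13059 − $3099.80 = $9959.20.
#2 ($200): 20% coinsurance on $200 = $40. Cost to traveler: $40. OOP to date $3139.80. Plan pays $200 − $40 = $160.
#3 ($1682): 20% coinsurance on $1682 = $336.40. Traveler pays $336.40; OOP now $3476.20. Insurer: $1682 − $336.40 = $1345.60.
#4 ($9105): deductible already satisfied, so traveler's share is 20% × $9105 = $1821. OOP would hit $5297.20 > $3550, so the cap limits the traveler to $3550 − $3476.20 = $73.80. Insurer: $9105 − $73.80 = $9031.20.
Insurer total = bills − traveler's total = $24046 − $3550 = $20496.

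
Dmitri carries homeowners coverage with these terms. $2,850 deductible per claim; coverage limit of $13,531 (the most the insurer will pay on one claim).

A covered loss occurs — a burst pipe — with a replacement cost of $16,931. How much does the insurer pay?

After the deductible, $16,931 − $2,850 = $14,081 remains.
The $13,531 per-incident cap binds; insurer pays $13,531.

$13,531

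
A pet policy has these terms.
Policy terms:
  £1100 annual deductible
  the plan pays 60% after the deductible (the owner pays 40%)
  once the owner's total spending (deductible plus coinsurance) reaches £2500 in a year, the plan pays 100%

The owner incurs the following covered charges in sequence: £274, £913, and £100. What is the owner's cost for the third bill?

Claim 1 (£274): all of it applies to the deductible. Cost to owner: £274. OOP to date £274.
Claim 2 (£913): deductible takes £826, £87 remains; owner's 40% is £34.80. Cost to owner: £860.80. OOP to date £1134.80.
Claim 3 (£100): 40% coinsurance on £100 = £40. Cost to owner: £40. OOP to date £1174.80.

£40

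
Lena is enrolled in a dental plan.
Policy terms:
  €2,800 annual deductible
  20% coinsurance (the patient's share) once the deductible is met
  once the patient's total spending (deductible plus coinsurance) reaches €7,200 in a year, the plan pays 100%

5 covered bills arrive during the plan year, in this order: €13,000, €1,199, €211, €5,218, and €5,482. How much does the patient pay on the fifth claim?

€1,034.40

#1 (€13,000): deductible takes €2,800, €10,200 remains; coinsurance €10,200 × 20% = €2,040. Patient pays €4,840; OOP now €4,840.
#2 (€1,199): 20% coinsurance on €1,199 = €239.80. Cost to patient: €239.80. OOP to date €5,079.80.
#3 (€211): deductible already satisfied, so patient's share is 20% × €211 = €42.20. Cost to patient: €42.20. OOP to date €5,122.
#4 (€5,218): deductible met; 20% of €5,218 = €1,043.60. Patient pays €1,043.60; OOP now €6,165.60.
#5 (€5,482): deductible met; 20% of €5,482 = €1,096.40. OOP would hit €7,262 > €7,200, so the cap limits the patient to €7,200 − €6,165.60 = €1,034.40.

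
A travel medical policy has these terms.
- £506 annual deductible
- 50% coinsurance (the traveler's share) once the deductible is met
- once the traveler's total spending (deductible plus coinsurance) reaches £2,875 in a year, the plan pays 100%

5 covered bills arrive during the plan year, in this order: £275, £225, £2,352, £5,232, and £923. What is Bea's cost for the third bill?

Bill 1, £275: entire amount goes to the deductible. Cost to traveler: £275. OOP to date £275.
Bill 2, £225: fully absorbed by the deductible. Cost to traveler: £225. OOP to date £500.
Bill 3, £2,352: £6 to deductible, leaving £2,346; 50% of £2,346 = £1,173. Cost to traveler: £1,179. OOP to date £1,679.

£1,179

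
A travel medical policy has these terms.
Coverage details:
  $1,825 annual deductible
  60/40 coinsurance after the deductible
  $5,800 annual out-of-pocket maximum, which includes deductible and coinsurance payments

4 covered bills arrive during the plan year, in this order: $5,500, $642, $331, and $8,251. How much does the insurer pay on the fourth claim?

#1 ($5,500): $1,825 to deductible, leaving $3,675; coinsurance $3,675 × 40% = $1,470. Traveler pays $3,295; OOP now $3,295. Plan pays $5,500 − $3,295 = $2,205.
#2 ($642): 40% coinsurance on $642 = $256.80. Traveler owes $256.80 (running OOP $3,551.80). Insurer: $642 − $256.80 = $385.20.
#3 ($331): deductible already satisfied, so traveler's share is 40% × $331 = $132.40. Traveler pays $132.40; OOP now $3,684.20. Plan pays $331 − $132.40 = $198.60.
#4 ($8,251): deductible already satisfied, so traveler's share is 40% × $8,251 = $3,300.40. Adding that to $3,684.20 gives $6,984.60, past the $5,800 cap; traveler pays only $5,800 − $3,684.20 = $2,115.80. Plan pays $8,251 − $2,115.80 = $6,135.20.

$6,135.20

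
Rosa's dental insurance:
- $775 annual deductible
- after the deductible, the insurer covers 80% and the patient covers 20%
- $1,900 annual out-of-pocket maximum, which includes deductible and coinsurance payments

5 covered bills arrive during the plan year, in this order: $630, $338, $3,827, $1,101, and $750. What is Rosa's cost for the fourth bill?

$220.20

Claim 1 — $630: fully absorbed by the deductible. Cost to patient: $630. OOP to date $630.
Claim 2 — $338: $145 finishes the deductible; $193 goes to coinsurance; patient's 20% is $38.60. Patient owes $183.60 (running OOP $813.60).
Claim 3 — $3,827: deductible already satisfied, so patient's share is 20% × $3,827 = $765.40. Patient pays $765.40; OOP now $1,579.
Claim 4 — $1,101: deductible met; 20% of $1,101 = $220.20. Patient pays $220.20; OOP now $1,799.20.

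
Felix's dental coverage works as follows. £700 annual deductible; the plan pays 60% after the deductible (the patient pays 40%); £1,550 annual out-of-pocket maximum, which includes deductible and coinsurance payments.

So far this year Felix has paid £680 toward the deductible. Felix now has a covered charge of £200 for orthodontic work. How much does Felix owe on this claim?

Remaining deductible: £700 − £680 = £20.
That leaves £200 − £20 = £180 for coinsurance.
Patient's 40% share of £180 is £72.
So the patient owes £20 + £72 = £92 before any cap.
Year-to-date out-of-pocket becomes £680 + £92 = £772, still under the £1,550 maximum, so no cap applies.

£92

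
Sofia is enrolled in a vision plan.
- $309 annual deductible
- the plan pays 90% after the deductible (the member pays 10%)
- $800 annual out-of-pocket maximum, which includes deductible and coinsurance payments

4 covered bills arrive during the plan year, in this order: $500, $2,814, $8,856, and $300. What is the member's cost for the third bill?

$190.50

Claim 1 ($500): $309 finishes the deductible; $191 goes to coinsurance; 10% of $191 = $19.10. Member pays $328.10; OOP now $328.10.
Claim 2 ($2,814): 10% coinsurance on $2,814 = $281.40. Member owes $281.40 (running OOP $609.50).
Claim 3 ($8,856): 10% coinsurance on $8,856 = $885.60. Adding that to $609.50 gives $1,495.10, past the $800 cap; member pays only $800 − $609.50 = $190.50.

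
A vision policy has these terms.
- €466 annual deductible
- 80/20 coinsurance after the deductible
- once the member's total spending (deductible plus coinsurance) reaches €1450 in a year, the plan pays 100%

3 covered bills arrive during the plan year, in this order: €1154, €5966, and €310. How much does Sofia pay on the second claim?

€846.40

Bill 1, €1154: deductible takes €466, €688 remains; 20% of €688 = €137.60. Member pays €603.60; OOP now €603.60.
Bill 2, €5966: deductible met; 20% of €5966 = €1193.20. OOP would hit €1796.80 > €1450, so the cap limits the member to €1450 − €603.60 = €846.40.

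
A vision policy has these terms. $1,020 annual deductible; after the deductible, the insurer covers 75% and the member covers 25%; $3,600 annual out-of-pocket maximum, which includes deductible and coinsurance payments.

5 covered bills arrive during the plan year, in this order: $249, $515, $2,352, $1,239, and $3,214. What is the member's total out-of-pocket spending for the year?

$2,657.25

Bill 1, $249: all of it applies to the deductible. Member owes $249 (running OOP $249).
Bill 2, $515: entire amount goes to the deductible. Member pays $515; OOP now $764.
Bill 3, $2,352: deductible takes $256, $2,096 remains; 25% of $2,096 = $524. Member pays $780; OOP now $1,544.
Bill 4, $1,239: deductible met; 25% of $1,239 = $309.75. Member pays $309.75; OOP now $1,853.75.
Bill 5, $3,214: deductible met; 25% of $3,214 = $803.50. Cost to member: $803.50. OOP to date $2,657.25.
Summing the member's payments: $249 + $515 + $780 + $309.75 + $803.50 = $2,657.25.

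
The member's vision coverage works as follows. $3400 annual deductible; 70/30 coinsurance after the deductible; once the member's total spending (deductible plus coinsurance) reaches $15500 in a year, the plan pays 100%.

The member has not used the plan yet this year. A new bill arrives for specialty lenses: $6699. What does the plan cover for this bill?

Nothing has been paid toward the $3400 deductible, so the first $3400 of this charge is applied there.
That leaves $6699 − $3400 = $3299 for coinsurance.
Member's 30% share of $3299 is $989.70.
Member responsibility before any cap: $3400 + $989.70 = $4389.70.
Year-to-date out-of-pocket becomes $0 + $4389.70 = $4389.70, still under the $15500 maximum, so no cap applies.
Insurer pays the balance: $6699 − $4389.70 = $2309.30.

$2309.30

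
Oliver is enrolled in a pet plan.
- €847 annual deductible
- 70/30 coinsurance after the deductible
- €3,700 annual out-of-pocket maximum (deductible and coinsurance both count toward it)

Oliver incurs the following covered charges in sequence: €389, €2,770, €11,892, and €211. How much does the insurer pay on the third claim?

Claim 1 — €389: entire amount goes to the deductible. Owner owes €389 (running OOP €389). Insurer: €389 − €389 = €0.
Claim 2 — €2,770: €458 finishes the deductible; €2,312 goes to coinsurance; 30% of €2,312 = €693.60. Owner owes €1,151.60 (running OOP €1,540.60). Plan pays €2,770 − €1,151.60 = €1,618.40.
Claim 3 — €11,892: 30% coinsurance on €11,892 = €3,567.60. That would push OOP to €5,108.20, over the €3,700 cap, so owner pays €3,700 − €1,540.60 = €2,159.40. Insurer: €11,892 − €2,159.40 = €9,732.60.

€9,732.60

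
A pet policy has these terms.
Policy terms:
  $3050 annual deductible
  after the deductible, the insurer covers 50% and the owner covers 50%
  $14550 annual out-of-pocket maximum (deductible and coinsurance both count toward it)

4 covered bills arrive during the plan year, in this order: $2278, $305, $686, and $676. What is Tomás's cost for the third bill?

$576.50

Bill 1, $2278: all of it applies to the deductible. Owner pays $2278; OOP now $2278.
Bill 2, $305: fully absorbed by the deductible. Owner owes $305 (running OOP $2583).
Bill 3, $686: $467 finishes the deductible; $219 goes to coinsurance; 50% of $219 = $109.50. Cost to owner: $576.50. OOP to date $3159.50.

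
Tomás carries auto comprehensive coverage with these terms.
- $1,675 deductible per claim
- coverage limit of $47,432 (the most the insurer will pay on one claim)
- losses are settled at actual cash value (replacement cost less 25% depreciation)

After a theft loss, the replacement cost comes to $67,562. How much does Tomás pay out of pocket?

$20,130

Depreciate 25%: the covered value is $67,562 × 0.75 = $50,671.50.
Less the $1,675 deductible: $50,671.50 − $1,675 = $48,996.50.
The $47,432 per-incident cap binds; insurer pays $47,432.
The policyholder bears the rest of the original loss: $67,562 − $47,432 = $20,130.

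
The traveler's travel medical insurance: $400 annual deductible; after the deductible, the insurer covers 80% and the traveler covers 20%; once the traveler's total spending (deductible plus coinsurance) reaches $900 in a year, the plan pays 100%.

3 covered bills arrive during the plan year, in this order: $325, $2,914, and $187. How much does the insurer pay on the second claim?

Bill 1, $325: all of it applies to the deductible. Cost to traveler: $325. OOP to date $325. Insurer: $325 − $325 = $0.
Bill 2, $2,914: deductible takes $75, $2,839 remains; 20% of $2,839 = $567.80. Deductible plus coinsurance: $75 + $567.80 = $642.80. Adding that to $325 gives $967.80, past the $900 cap; traveler pays only $900 − $325 = $575. Insurer: $2,914 − $575 = $2,339.

$2,339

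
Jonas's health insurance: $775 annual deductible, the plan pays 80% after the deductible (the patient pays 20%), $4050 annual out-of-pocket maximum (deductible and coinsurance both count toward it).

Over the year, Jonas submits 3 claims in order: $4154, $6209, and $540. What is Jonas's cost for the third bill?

Claim 1 — $4154: $775 finishes the deductible; $3379 goes to coinsurance; patient's 20% is $675.80. Cost to patient: $1450.80. OOP to date $1450.80.
Claim 2 — $6209: 20% coinsurance on $6209 = $1241.80. Cost to patient: $1241.80. OOP to date $2692.60.
Claim 3 — $540: deductible met; 20% of $540 = $108. Patient owes $108 (running OOP $2800.60).

$108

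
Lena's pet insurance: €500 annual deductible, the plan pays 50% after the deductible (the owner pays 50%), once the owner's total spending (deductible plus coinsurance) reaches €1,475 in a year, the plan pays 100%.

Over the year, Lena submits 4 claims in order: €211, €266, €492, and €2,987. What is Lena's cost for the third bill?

€257.50

Claim 1 (€211): entire amount goes to the deductible. Owner owes €211 (running OOP €211).
Claim 2 (€266): fully absorbed by the deductible. Owner pays €266; OOP now €477.
Claim 3 (€492): €23 to deductible, leaving €469; 50% of €469 = €234.50. Cost to owner: €257.50. OOP to date €734.50.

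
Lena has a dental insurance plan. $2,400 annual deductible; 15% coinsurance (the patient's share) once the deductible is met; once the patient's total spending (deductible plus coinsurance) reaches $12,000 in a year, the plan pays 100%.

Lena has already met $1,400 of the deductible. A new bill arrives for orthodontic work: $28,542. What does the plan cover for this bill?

$1,400 of the $2,400 deductible is already met, leaving $1,000.
The remaining $27,542 (= $28,542 − $1,000) moves to coinsurance.
Patient's 15% share of $27,542 is $4,131.30.
So the patient owes $1,000 + $4,131.30 = $5,131.30 before any cap.
Year-to-date out-of-pocket becomes $1,400 + $5,131.30 = $6,531.30, still under the $12,000 maximum, so no cap applies.
The insurer covers the remainder: $28,542 − $5,131.30 = $23,410.70.

$23,410.70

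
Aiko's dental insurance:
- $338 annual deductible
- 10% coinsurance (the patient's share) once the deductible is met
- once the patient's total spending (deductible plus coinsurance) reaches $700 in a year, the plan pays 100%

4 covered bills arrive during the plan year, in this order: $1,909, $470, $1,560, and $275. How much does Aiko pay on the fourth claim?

$1.90

Claim 1 ($1,909): $338 to deductible, leaving $1,571; patient's 10% is $157.10. Cost to patient: $495.10. OOP to date $495.10.
Claim 2 ($470): 10% coinsurance on $470 = $47. Cost to patient: $47. OOP to date $542.10.
Claim 3 ($1,560): deductible met; 10% of $1,560 = $156. Cost to patient: $156. OOP to date $698.10.
Claim 4 ($275): deductible met; 10% of $275 = $27.50. That would push OOP to $725.60, over the $700 cap, so patient pays $700 − $698.10 = $1.90.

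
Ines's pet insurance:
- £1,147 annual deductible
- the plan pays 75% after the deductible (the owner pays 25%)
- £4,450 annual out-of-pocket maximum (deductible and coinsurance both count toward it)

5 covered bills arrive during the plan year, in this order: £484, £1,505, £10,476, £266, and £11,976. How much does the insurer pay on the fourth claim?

£199.50

Bill 1, £484: fully absorbed by the deductible. Owner owes £484 (running OOP £484). Insurer: £484 − £484 = £0.
Bill 2, £1,505: deductible takes £663, £842 remains; coinsurance £842 × 25% = £210.50. Cost to owner: £873.50. OOP to date £1,357.50. Insurer: £1,505 − £873.50 = £631.50.
Bill 3, £10,476: deductible met; 25% of £10,476 = £2,619. Cost to owner: £2,619. OOP to date £3,976.50. Plan pays £10,476 − £2,619 = £7,857.
Bill 4, £266: deductible already satisfied, so owner's share is 25% × £266 = £66.50. Owner pays £66.50; OOP now £4,043. Insurer: £266 − £66.50 = £199.50.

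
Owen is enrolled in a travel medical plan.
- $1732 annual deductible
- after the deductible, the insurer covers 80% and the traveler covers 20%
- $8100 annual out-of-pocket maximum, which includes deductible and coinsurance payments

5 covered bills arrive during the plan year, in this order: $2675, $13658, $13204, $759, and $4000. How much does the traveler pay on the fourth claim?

Claim 1 ($2675): deductible takes $1732, $943 remains; traveler's 20% is $188.60. Cost to traveler: $1920.60. OOP to date $1920.60.
Claim 2 ($13658): 20% coinsurance on $13658 = $2731.60. Traveler owes $2731.60 (running OOP $4652.20).
Claim 3 ($13204): deductible already satisfied, so traveler's share is 20% × $13204 = $2640.80. Traveler owes $2640.80 (running OOP $7293).
Claim 4 ($759): deductible already satisfied, so traveler's share is 20% × $759 = $151.80. Traveler pays $151.80; OOP now $7444.80.

$151.80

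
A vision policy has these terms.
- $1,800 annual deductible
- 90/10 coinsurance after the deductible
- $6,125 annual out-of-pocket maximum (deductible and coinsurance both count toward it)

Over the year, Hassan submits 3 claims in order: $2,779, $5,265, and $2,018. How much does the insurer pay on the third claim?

#1 ($2,779): deductible takes $1,800, $979 remains; coinsurance $979 × 10% = $97.90. Member pays $1,897.90; OOP now $1,897.90. Insurer: $2,779 − $1,897.90 = $881.10.
#2 ($5,265): 10% coinsurance on $5,265 = $526.50. Member pays $526.50; OOP now $2,424.40. Insurer: $5,265 − $526.50 = $4,738.50.
#3 ($2,018): deductible met; 10% of $2,018 = $201.80. Member pays $201.80; OOP now $2,626.20. Plan pays $2,018 − $201.80 = $1,816.20.

$1,816.20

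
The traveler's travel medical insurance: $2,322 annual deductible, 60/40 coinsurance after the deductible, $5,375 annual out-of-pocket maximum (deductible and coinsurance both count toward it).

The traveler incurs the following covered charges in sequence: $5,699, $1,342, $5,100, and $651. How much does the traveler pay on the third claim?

$1,165.40

#1 ($5,699): $2,322 finishes the deductible; $3,377 goes to coinsurance; traveler's 40% is $1,350.80. Traveler pays $3,672.80; OOP now $3,672.80.
#2 ($1,342): deductible met; 40% of $1,342 = $536.80. Cost to traveler: $536.80. OOP to date $4,209.60.
#3 ($5,100): deductible already satisfied, so traveler's share is 40% × $5,100 = $2,040. Adding that to $4,209.60 gives $6,249.60, past the $5,375 cap; traveler pays only $5,375 − $4,209.60 = $1,165.40.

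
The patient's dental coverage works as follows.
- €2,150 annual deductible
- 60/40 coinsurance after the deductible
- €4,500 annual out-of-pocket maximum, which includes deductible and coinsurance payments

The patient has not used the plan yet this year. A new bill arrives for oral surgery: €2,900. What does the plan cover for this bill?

Deductible not yet touched, so the first €2,150 of the bill goes to the deductible.
After the €2,150 deductible portion, €2,900 − €2,150 = €750 is subject to coinsurance.
Coinsurance: €750 × 40% = €300.
So the patient owes €2,150 + €300 = €2,450 before any cap.
Year-to-date out-of-pocket becomes €0 + €2,450 = €2,450, still under the €4,500 maximum, so no cap applies.
Insurer pays the balance: €2,900 − €2,450 = €450.

€450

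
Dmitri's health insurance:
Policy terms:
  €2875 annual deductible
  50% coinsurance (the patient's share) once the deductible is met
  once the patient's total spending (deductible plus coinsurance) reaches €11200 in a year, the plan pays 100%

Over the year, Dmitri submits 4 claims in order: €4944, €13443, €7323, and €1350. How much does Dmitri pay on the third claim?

#1 (€4944): €2875 to deductible, leaving €2069; coinsurance €2069 × 50% = €1034.50. Patient owes €3909.50 (running OOP €3909.50).
#2 (€13443): deductible already satisfied, so patient's share is 50% × €13443 = €6721.50. Patient pays €6721.50; OOP now €10631.
#3 (€7323): 50% coinsurance on €7323 = €3661.50. That would push OOP to €14292.50, over the €11200 cap, so patient pays €11200 − €10631 = €569.

€569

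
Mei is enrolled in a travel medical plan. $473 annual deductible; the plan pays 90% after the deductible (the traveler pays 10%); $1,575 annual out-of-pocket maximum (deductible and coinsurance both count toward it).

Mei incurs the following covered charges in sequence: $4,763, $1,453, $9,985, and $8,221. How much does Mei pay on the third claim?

$527.70

Claim 1 ($4,763): $473 finishes the deductible; $4,290 goes to coinsurance; 10% of $4,290 = $429. Traveler owes $902 (running OOP $902).
Claim 2 ($1,453): deductible met; 10% of $1,453 = $145.30. Traveler owes $145.30 (running OOP $1,047.30).
Claim 3 ($9,985): deductible met; 10% of $9,985 = $998.50. Adding that to $1,047.30 gives $2,045.80, past the $1,575 cap; traveler pays only $1,575 − $1,047.30 = $527.70.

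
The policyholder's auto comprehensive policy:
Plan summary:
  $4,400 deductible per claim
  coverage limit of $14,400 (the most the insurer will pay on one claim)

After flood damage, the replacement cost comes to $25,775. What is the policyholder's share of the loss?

$11,375

After the deductible, $25,775 − $4,400 = $21,375 remains.
The $14,400 per-incident cap binds; insurer pays $14,400.
Policyholder's share is the uncovered remainder: $25,775 − $14,400 = $11,375.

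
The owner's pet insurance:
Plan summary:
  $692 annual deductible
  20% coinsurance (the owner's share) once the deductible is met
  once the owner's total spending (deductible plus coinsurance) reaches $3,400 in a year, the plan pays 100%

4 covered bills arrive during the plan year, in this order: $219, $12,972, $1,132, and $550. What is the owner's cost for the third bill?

Claim 1 — $219: entire amount goes to the deductible. Cost to owner: $219. OOP to date $219.
Claim 2 — $12,972: $473 finishes the deductible; $12,499 goes to coinsurance; 20% of $12,499 = $2,499.80. Owner pays $2,972.80; OOP now $3,191.80.
Claim 3 — $1,132: deductible met; 20% of $1,132 = $226.40. Adding that to $3,191.80 gives $3,418.20, past the $3,400 cap; owner pays only $3,400 − $3,191.80 = $208.20.

$208.20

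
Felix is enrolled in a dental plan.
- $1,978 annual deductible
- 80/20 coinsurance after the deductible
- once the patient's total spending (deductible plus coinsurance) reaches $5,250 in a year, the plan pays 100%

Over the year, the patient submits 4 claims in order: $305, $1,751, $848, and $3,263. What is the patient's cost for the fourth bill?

$652.60

Claim 1 — $305: entire amount goes to the deductible. Patient pays $305; OOP now $305.
Claim 2 — $1,751: deductible takes $1,673, $78 remains; 20% of $78 = $15.60. Cost to patient: $1,688.60. OOP to date $1,993.60.
Claim 3 — $848: deductible met; 20% of $848 = $169.60. Patient owes $169.60 (running OOP $2,163.20).
Claim 4 — $3,263: deductible already satisfied, so patient's share is 20% × $3,263 = $652.60. Patient owes $652.60 (running OOP $2,815.80).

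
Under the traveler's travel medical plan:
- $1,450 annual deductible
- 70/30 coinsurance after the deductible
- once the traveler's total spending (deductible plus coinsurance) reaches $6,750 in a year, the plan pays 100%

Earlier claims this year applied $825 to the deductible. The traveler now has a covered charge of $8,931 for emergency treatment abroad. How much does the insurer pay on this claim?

$825 of the $1,450 deductible is already met, leaving $625.
That leaves $8,931 − $625 = $8,306 for coinsurance.
Traveler's 30% share of $8,306 is $2,491.80.
So the traveler owes $625 + $2,491.80 = $3,116.80 before any cap.
Year-to-date out-of-pocket becomes $825 + $3,116.80 = $3,941.80, still under the $6,750 maximum, so no cap applies.
The plan picks up $8,931 − $3,116.80 = $5,814.20.

$5,814.20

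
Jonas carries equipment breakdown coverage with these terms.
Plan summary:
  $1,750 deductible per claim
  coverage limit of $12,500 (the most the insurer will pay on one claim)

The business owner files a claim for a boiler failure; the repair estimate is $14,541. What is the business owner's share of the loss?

$2,041

Less the $1,750 deductible: $14,541 − $1,750 = $12,791.
The $12,500 per-incident cap binds; insurer pays $12,500.
Out of pocket: $14,541 − $12,500 = $2,041.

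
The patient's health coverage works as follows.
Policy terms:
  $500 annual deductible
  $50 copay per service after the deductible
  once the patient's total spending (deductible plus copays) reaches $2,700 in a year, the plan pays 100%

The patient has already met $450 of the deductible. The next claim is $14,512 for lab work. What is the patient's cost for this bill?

Deductible still to meet: $500 − $450 = $50.
After the $50 deductible portion, $14,512 − $50 = $14,462 is subject to the copay.
Copay on this service: $50.
So the patient owes $50 + $50 = $100 before any cap.
Total out-of-pocket so far would be $450 + $100 = $550, below the $2,700 cap — no reduction.

$100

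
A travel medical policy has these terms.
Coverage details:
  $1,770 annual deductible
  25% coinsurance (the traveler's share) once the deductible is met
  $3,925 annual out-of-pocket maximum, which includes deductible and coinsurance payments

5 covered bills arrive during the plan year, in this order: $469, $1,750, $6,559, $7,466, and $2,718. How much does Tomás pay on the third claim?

$1,639.75

Bill 1, $469: entire amount goes to the deductible. Cost to traveler: $469. OOP to date $469.
Bill 2, $1,750: $1,301 to deductible, leaving $449; traveler's 25% is $112.25. Cost to traveler: $1,413.25. OOP to date $1,882.25.
Bill 3, $6,559: 25% coinsurance on $6,559 = $1,639.75. Traveler owes $1,639.75 (running OOP $3,522).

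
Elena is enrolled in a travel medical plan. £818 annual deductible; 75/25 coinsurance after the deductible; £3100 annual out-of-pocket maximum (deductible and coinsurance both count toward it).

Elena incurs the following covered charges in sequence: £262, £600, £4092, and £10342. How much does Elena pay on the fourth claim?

Bill 1, £262: fully absorbed by the deductible. Traveler pays £262; OOP now £262.
Bill 2, £600: deductible takes £556, £44 remains; traveler's 25% is £11. Traveler pays £567; OOP now £829.
Bill 3, £4092: deductible met; 25% of £4092 = £1023. Cost to traveler: £1023. OOP to date £1852.
Bill 4, £10342: deductible met; 25% of £10342 = £2585.50. OOP would hit £4437.50 > £3100, so the cap limits the traveler to £3100 − £1852 = £1248.

£1248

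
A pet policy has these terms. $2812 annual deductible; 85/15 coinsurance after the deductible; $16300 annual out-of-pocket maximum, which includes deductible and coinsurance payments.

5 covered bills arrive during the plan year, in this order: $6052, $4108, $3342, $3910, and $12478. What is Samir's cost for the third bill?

Bill 1, $6052: $2812 finishes the deductible; $3240 goes to coinsurance; 15% of $3240 = $486. Cost to owner: $3298. OOP to date $3298.
Bill 2, $4108: 15% coinsurance on $4108 = $616.20. Cost to owner: $616.20. OOP to date $3914.20.
Bill 3, $3342: deductible already satisfied, so owner's share is 15% × $3342 = $501.30. Owner pays $501.30; OOP now $4415.50.

$501.30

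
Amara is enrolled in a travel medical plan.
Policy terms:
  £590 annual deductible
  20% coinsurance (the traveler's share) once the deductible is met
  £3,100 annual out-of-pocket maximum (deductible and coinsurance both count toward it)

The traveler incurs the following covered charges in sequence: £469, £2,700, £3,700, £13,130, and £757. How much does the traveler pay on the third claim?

£740

#1 (£469): all of it applies to the deductible. Traveler owes £469 (running OOP £469).
#2 (£2,700): deductible takes £121, £2,579 remains; traveler's 20% is £515.80. Traveler pays £636.80; OOP now £1,105.80.
#3 (£3,700): deductible met; 20% of £3,700 = £740. Traveler pays £740; OOP now £1,845.80.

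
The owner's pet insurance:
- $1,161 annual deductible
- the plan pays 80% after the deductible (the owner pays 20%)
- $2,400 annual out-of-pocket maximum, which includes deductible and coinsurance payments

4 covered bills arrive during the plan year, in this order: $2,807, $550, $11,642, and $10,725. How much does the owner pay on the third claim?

$799.80

#1 ($2,807): $1,161 to deductible, leaving $1,646; 20% of $1,646 = $329.20. Cost to owner: $1,490.20. OOP to date $1,490.20.
#2 ($550): deductible already satisfied, so owner's share is 20% × $550 = $110. Owner pays $110; OOP now $1,600.20.
#3 ($11,642): 20% coinsurance on $11,642 = $2,328.40. OOP would hit $3,928.60 > $2,400, so the cap limits the owner to $2,400 − $1,600.20 = $799.80.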